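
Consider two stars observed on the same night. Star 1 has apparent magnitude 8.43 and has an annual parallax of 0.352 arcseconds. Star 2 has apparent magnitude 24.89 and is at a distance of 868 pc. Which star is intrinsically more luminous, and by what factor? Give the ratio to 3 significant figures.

Star 1: d = 1/p = 1/0.352″ = 2.841 pc
Star 1: M = m − 5 log₁₀ d + 5 = 8.43 − 5·0.4535 + 5 = 11.163
Star 2: M = m − 5 log₁₀ d + 5 = 24.89 − 5·2.9385 + 5 = 15.197
ΔM = M_1 − M_2 = 11.163 − (15.197) = -4.035; smaller M is more luminous → Star 1.
L ratio = 10^(0.4 |ΔM|) = 10^1.614 = 41.10

Star 1 is more luminous, by a factor of 41.1.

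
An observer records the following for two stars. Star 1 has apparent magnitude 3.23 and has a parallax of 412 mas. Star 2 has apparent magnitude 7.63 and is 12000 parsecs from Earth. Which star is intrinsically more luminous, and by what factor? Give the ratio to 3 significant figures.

Star 1: p = 412 mas = 0.412″ → d = 1/p = 2.427 pc
Star 1: M = m − 5 log₁₀ d + 5 = 3.23 − 5·0.3851 + 5 = 6.304
Star 2: M = m − 5 log₁₀ d + 5 = 7.63 − 5·4.0792 + 5 = -7.766
ΔM = M_1 − M_2 = 6.304 − (-7.766) = 14.070; smaller M is more luminous → Star 2.
L ratio = 10^(0.4 |ΔM|) = 10^5.628 = 424800

Star 2 is more luminous, by a factor of 425000.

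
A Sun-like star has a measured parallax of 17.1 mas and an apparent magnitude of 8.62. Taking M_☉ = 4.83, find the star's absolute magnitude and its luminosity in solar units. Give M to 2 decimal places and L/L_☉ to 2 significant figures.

M ≈ 4.78; L/L_☉ ≈ 1.0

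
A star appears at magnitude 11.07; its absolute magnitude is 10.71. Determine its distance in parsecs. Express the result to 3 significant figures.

μ = m − M = 0.360
m − M = 5 log₁₀ d − 5
log₁₀ d = (m − M)/5 + 1 = 1.0720
d = 10^1.0720 = 11.80 pc

d ≈ 11.8 pc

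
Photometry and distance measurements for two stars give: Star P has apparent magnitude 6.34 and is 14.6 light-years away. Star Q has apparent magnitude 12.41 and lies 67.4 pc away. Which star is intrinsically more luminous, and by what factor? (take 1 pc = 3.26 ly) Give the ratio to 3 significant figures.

Star P: d = 14.6 ly / 3.26 = 4.479 pc
Star P: M = m − 5 log₁₀ d + 5 = 6.34 − 5·0.6511 + 5 = 8.084
Star Q: M = m − 5 log₁₀ d + 5 = 12.41 − 5·1.8287 + 5 = 8.267
ΔM = M_P − M_Q = 8.084 − (8.267) = -0.182; smaller M is more luminous → Star P.
L ratio = 10^(0.4 |ΔM|) = 10^0.073 = 1.183

Star P is more luminous, by a factor of 1.18.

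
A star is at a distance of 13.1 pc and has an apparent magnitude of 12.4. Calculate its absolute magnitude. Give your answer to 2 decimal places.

M ≈ 11.81

5 log₁₀(d/10 pc) = 5 log₁₀(13.10) − 5 = 0.586
M = m − 5 log₁₀(d/10) = 12.4 − 0.586 = 11.814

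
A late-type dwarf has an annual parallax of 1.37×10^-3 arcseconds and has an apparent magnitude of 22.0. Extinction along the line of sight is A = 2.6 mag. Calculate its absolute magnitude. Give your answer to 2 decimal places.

d = 1/p = 1/1.37×10^-3″ = 729.9 pc
5 log₁₀(d/10 pc) = 5 log₁₀(729.9) − 5 = 9.316
M = m − 5 log₁₀(d/10) − A = 22.0 − 9.316 − 2.6 = 10.084

M ≈ 10.08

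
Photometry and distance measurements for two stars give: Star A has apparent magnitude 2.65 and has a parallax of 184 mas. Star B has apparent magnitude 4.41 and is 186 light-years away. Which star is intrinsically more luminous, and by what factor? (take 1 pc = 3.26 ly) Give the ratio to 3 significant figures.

Star B is more luminous, by a factor of 21.8.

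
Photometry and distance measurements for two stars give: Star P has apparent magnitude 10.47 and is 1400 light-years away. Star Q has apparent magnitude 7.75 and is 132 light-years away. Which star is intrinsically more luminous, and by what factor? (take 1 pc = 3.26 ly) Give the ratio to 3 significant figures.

Star P: d = 1400 ly / 3.26 = 429.4 pc
Star P: M = m − 5 log₁₀ d + 5 = 10.47 − 5·2.6329 + 5 = 2.305
Star Q: d = 132 ly / 3.26 = 40.49 pc
Star Q: M = m − 5 log₁₀ d + 5 = 7.75 − 5·1.6074 + 5 = 4.713
ΔM = M_P − M_Q = 2.305 − (4.713) = -2.408; smaller M is more luminous → Star P.
L ratio = 10^(0.4 |ΔM|) = 10^0.963 = 9.186

Star P is more luminous, by a factor of 9.19.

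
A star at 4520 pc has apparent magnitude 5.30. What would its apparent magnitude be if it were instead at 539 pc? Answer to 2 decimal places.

m ≈ 0.68

Flux ∝ 1/d², so Δm = 5 log₁₀(d₂/d₁) = 5 log₁₀(539/4520) = -4.618
m₂ = m₁ + Δm = 5.30 + (-4.618) = 0.682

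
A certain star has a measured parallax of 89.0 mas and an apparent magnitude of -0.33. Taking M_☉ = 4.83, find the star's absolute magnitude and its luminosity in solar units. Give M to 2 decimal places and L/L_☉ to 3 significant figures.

M ≈ -0.58; L/L_☉ ≈ 146

d = 1/p = 1000/89.0 mas = 11.24 pc
M = m − 5 log₁₀ d + 5 = -0.33 − 5·1.0506 + 5 = -0.583
M − M_☉ = -0.583 − 4.83 = -5.413
L/L_☉ = 10^(−0.4 × -5.413) = 146.3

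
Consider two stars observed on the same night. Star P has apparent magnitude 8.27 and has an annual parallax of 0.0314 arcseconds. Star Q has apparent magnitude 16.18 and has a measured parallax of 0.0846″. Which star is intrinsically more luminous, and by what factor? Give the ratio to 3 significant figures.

Star P is more luminous, by a factor of 10600.

Star P: d = 1/p = 1/0.0314″ = 31.85 pc
Star P: M = m − 5 log₁₀ d + 5 = 8.27 − 5·1.5031 + 5 = 5.755
Star Q: d = 1/p = 1/0.0846″ = 11.82 pc
Star Q: M = m − 5 log₁₀ d + 5 = 16.18 − 5·1.0726 + 5 = 15.817
ΔM = M_P − M_Q = 5.755 − (15.817) = -10.062; smaller M is more luminous → Star P.
L ratio = 10^(0.4 |ΔM|) = 10^4.025 = 10590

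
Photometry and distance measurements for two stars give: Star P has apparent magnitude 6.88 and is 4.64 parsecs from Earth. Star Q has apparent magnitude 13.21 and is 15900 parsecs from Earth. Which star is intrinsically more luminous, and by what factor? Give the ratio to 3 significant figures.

Star P: M = m − 5 log₁₀ d + 5 = 6.88 − 5·0.6665 + 5 = 8.547
Star Q: M = m − 5 log₁₀ d + 5 = 13.21 − 5·4.2014 + 5 = -2.797
ΔM = M_P − M_Q = 8.547 − (-2.797) = 11.344; smaller M is more luminous → Star Q.
L ratio = 10^(0.4 |ΔM|) = 10^4.538 = 34500

Star Q is more luminous, by a factor of 34500.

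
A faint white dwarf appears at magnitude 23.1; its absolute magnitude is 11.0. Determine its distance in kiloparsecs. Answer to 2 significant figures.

μ = m − M = 12.100
m − M = 5 log₁₀ d − 5
log₁₀ d = (m − M)/5 + 1 = 3.4200
d = 10^3.4200 = 2630 pc
= 2.630 kpc

d ≈ 2.6 kpc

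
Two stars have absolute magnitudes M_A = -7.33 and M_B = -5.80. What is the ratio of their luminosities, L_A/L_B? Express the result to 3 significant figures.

L_A/L_B ≈ 4.09

ΔM = M_A − M_B = -1.53
L_A/L_B = 10^(−0.4 ΔM) = 10^0.612 = 4.093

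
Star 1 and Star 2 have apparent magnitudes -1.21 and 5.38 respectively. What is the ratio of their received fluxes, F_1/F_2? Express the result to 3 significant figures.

Magnitude difference = -6.59
Flux ratio = 10^(−0.4 Δm) = 10^(−0.4 × -6.59) = 10^2.636 = 432.5

F_1/F_2 ≈ 433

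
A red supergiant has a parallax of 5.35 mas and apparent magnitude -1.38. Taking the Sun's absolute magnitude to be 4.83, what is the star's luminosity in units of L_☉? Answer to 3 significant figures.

L/L_☉ ≈ 106000

d = 1/p = 1000/5.35 mas = 186.9 pc
M = m − 5 log₁₀ d + 5 = -1.38 − 5·2.2716 + 5 = -7.738
M − M_☉ = -7.738 − 4.83 = -12.568
L/L_☉ = 10^(−0.4 × -12.568) = 106500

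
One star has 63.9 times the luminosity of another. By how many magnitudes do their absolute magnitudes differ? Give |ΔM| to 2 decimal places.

Pogson: ΔM = −2.5 log₁₀(ratio) = −2.5 log₁₀(63.9) = −2.5 × 1.8055 = -4.514

|ΔM| ≈ 4.51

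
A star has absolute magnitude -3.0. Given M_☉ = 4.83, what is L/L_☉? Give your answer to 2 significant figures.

M − M_☉ = -3.0 − 4.83 = -7.830
L/L_☉ = 10^(−0.4 (M − M_☉)) = 10^3.132 = 1355

L/L_☉ ≈ 1400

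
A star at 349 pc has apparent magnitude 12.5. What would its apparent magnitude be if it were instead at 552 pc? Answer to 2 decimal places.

Flux ∝ 1/d², so Δm = 5 log₁₀(d₂/d₁) = 5 log₁₀(552/349) = 0.996
m₂ = m₁ + Δm = 12.5 + (0.996) = 13.496

m ≈ 13.50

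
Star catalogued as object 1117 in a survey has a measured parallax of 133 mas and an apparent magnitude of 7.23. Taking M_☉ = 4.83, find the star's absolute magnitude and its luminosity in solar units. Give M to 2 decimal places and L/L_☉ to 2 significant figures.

M ≈ 7.85; L/L_☉ ≈ 0.062

d = 1/p = 1000/133 mas = 7.519 pc
M = m − 5 log₁₀ d + 5 = 7.23 − 5·0.8761 + 5 = 7.849
M − M_☉ = 7.849 − 4.83 = 3.019
L/L_☉ = 10^(−0.4 × 3.019) = 0.06199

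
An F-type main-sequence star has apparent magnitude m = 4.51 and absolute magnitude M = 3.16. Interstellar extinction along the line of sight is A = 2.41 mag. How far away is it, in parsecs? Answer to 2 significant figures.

d ≈ 6.1 pc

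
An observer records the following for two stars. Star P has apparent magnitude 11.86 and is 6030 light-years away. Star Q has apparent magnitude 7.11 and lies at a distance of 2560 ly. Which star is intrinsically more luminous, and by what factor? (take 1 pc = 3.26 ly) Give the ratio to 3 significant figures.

Star P: d = 6030 ly / 3.26 = 1850 pc
Star P: M = m − 5 log₁₀ d + 5 = 11.86 − 5·3.2671 + 5 = 0.525
Star Q: d = 2560 ly / 3.26 = 785.3 pc
Star Q: M = m − 5 log₁₀ d + 5 = 7.11 − 5·2.8950 + 5 = -2.365
ΔM = M_P − M_Q = 0.525 − (-2.365) = 2.890; smaller M is more luminous → Star Q.
L ratio = 10^(0.4 |ΔM|) = 10^1.156 = 14.32

Star Q is more luminous, by a factor of 14.3.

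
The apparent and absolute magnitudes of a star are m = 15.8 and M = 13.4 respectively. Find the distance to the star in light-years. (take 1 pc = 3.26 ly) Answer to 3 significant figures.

μ = m − M = 2.400
m − M = 5 log₁₀ d − 5
log₁₀ d = (m − M)/5 + 1 = 1.4800
d = 10^1.4800 = 30.20 pc
= 98.45 ly

d ≈ 98.5 ly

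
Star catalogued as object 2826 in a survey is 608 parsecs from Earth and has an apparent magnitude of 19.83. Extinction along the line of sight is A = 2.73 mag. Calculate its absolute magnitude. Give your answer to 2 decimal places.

5 log₁₀(d/10 pc) = 5 log₁₀(608.0) − 5 = 8.920
M = m − 5 log₁₀(d/10) − A = 19.83 − 8.920 − 2.73 = 8.180

M ≈ 8.18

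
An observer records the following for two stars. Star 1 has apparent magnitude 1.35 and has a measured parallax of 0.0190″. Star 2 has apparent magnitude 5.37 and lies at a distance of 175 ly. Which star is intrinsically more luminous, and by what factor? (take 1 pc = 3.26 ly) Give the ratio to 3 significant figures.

Star 1 is more luminous, by a factor of 39.0.

Star 1: d = 1/p = 1/0.0190″ = 52.63 pc
Star 1: M = m − 5 log₁₀ d + 5 = 1.35 − 5·1.7212 + 5 = -2.256
Star 2: d = 175 ly / 3.26 = 53.68 pc
Star 2: M = m − 5 log₁₀ d + 5 = 5.37 − 5·1.7298 + 5 = 1.721
ΔM = M_1 − M_2 = -2.256 − (1.721) = -3.977; smaller M is more luminous → Star 1.
L ratio = 10^(0.4 |ΔM|) = 10^1.591 = 38.98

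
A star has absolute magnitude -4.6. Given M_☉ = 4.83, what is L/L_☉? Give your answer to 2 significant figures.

L/L_☉ ≈ 5900

M − M_☉ = -4.6 − 4.83 = -9.430
L/L_☉ = 10^(−0.4 (M − M_☉)) = 10^3.772 = 5916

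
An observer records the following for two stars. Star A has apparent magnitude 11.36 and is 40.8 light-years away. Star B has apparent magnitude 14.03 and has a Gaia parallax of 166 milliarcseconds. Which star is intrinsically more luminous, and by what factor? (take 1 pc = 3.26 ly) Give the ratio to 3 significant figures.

Star A is more luminous, by a factor of 50.5.

Star A: d = 40.8 ly / 3.26 = 12.52 pc
Star A: M = m − 5 log₁₀ d + 5 = 11.36 − 5·1.0974 + 5 = 10.873
Star B: p = 166 mas = 0.166″ → d = 1/p = 6.024 pc
Star B: M = m − 5 log₁₀ d + 5 = 14.03 − 5·0.7799 + 5 = 15.131
ΔM = M_A − M_B = 10.873 − (15.131) = -4.258; smaller M is more luminous → Star A.
L ratio = 10^(0.4 |ΔM|) = 10^1.703 = 50.48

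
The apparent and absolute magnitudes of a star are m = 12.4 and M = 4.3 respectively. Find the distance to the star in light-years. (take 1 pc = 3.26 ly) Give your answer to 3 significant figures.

d ≈ 1360 ly

μ = m − M = 8.100
m − M = 5 log₁₀ d − 5
log₁₀ d = (m − M)/5 + 1 = 2.6200
d = 10^2.6200 = 416.9 pc
= 1359 ly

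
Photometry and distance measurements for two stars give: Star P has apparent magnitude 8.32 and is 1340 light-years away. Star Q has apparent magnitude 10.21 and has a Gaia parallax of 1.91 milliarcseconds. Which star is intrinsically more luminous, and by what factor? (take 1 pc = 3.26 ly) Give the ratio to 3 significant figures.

Star P: d = 1340 ly / 3.26 = 411.0 pc
Star P: M = m − 5 log₁₀ d + 5 = 8.32 − 5·2.6139 + 5 = 0.251
Star Q: p = 1.91 mas = 1.91×10^-3″ → d = 1/p = 523.6 pc
Star Q: M = m − 5 log₁₀ d + 5 = 10.21 − 5·2.7190 + 5 = 1.615
ΔM = M_P − M_Q = 0.251 − (1.615) = -1.365; smaller M is more luminous → Star P.
L ratio = 10^(0.4 |ΔM|) = 10^0.546 = 3.514

Star P is more luminous, by a factor of 3.51.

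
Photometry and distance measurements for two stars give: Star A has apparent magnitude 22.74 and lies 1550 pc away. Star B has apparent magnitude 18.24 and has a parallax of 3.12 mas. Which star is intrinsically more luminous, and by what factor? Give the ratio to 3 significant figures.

Star B is more luminous, by a factor of 2.70.

Star A: M = m − 5 log₁₀ d + 5 = 22.74 − 5·3.1903 + 5 = 11.788
Star B: p = 3.12 mas = 3.12×10^-3″ → d = 1/p = 320.5 pc
Star B: M = m − 5 log₁₀ d + 5 = 18.24 − 5·2.5058 + 5 = 10.711
ΔM = M_A − M_B = 11.788 − (10.711) = 1.078; smaller M is more luminous → Star B.
L ratio = 10^(0.4 |ΔM|) = 10^0.431 = 2.698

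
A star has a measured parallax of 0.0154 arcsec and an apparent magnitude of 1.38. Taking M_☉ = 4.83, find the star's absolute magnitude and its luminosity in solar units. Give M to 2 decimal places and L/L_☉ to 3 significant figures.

M ≈ -2.68; L/L_☉ ≈ 1010

d = 1/p = 1/0.0154″ = 64.94 pc
M = m − 5 log₁₀ d + 5 = 1.38 − 5·1.8125 + 5 = -2.682
M − M_☉ = -2.682 − 4.83 = -7.512
L/L_☉ = 10^(−0.4 × -7.512) = 1011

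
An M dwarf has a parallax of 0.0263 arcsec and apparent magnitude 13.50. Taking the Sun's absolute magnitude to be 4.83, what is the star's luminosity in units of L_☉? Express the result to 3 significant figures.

d = 1/p = 1/0.0263″ = 38.02 pc
M = m − 5 log₁₀ d + 5 = 13.50 − 5·1.5800 + 5 = 10.600
M − M_☉ = 10.600 − 4.83 = 5.770
L/L_☉ = 10^(−0.4 × 5.770) = 4.921×10^-3

L/L_☉ ≈ 4.92×10^-3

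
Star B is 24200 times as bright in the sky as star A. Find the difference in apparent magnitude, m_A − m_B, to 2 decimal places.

Pogson: Δm = −2.5 log₁₀(ratio) = −2.5 log₁₀(24200) = −2.5 × 4.3838 = -10.960
Star B is brighter so has the smaller magnitude: m_A − m_B is positive.

m_A − m_B ≈ 10.96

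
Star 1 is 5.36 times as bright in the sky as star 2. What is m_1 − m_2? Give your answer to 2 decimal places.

Pogson: Δm = −2.5 log₁₀(ratio) = −2.5 log₁₀(5.36) = −2.5 × 0.7292 = -1.823
Star 1 is brighter, so it has the smaller magnitude: the difference is negative.

m_1 − m_2 ≈ -1.82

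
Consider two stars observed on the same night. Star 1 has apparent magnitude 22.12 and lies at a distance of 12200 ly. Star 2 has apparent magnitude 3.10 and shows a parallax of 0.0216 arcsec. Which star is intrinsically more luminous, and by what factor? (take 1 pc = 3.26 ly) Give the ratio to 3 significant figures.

Star 2 is more luminous, by a factor of 6210.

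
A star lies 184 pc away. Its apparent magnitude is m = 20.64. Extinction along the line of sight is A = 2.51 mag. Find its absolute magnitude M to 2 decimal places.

M ≈ 11.81

5 log₁₀(d/10 pc) = 5 log₁₀(184.0) − 5 = 6.324
M = m − 5 log₁₀(d/10) − A = 20.64 − 6.324 − 2.51 = 11.806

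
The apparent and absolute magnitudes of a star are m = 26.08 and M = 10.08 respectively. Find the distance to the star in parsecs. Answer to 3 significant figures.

Distance modulus: m − M = 26.08 − (10.08) = 16.000
m − M = 5 log₁₀ d − 5
log₁₀ d = (m − M)/5 + 1 = 4.2000
d = 10^4.2000 = 15850 pc

d ≈ 15800 pc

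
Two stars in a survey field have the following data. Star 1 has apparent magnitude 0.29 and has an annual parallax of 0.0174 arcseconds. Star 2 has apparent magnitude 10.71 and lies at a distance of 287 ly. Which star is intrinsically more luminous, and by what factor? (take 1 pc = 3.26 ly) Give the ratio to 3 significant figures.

Star 1: d = 1/p = 1/0.0174″ = 57.47 pc
Star 1: M = m − 5 log₁₀ d + 5 = 0.29 − 5·1.7595 + 5 = -3.507
Star 2: d = 287 ly / 3.26 = 88.04 pc
Star 2: M = m − 5 log₁₀ d + 5 = 10.71 − 5·1.9447 + 5 = 5.987
ΔM = M_1 − M_2 = -3.507 − (5.987) = -9.494; smaller M is more luminous → Star 1.
L ratio = 10^(0.4 |ΔM|) = 10^3.798 = 6274

Star 1 is more luminous, by a factor of 6270.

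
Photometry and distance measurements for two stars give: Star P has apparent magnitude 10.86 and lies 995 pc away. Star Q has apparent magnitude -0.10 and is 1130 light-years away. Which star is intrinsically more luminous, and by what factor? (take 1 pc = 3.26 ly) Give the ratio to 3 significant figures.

Star Q is more luminous, by a factor of 2940.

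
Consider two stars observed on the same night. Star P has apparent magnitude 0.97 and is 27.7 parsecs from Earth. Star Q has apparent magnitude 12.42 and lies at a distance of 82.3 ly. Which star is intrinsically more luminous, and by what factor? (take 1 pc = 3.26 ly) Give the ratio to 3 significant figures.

Star P is more luminous, by a factor of 45800.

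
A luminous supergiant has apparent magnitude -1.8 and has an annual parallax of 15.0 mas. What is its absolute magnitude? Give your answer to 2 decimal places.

M ≈ -5.92

p = 15.0 mas = 0.0150″ → d = 1/p = 66.67 pc
5 log₁₀(d/10 pc) = 5 log₁₀(66.67) − 5 = 4.120
M = m − 5 log₁₀(d/10) = -1.8 − 4.120 = -5.920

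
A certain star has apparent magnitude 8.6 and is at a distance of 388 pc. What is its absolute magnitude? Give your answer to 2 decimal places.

5 log₁₀(d/10 pc) = 5 log₁₀(388.0) − 5 = 7.944
M = m − 5 log₁₀(d/10) = 8.6 − 7.944 = 0.656

M ≈ 0.66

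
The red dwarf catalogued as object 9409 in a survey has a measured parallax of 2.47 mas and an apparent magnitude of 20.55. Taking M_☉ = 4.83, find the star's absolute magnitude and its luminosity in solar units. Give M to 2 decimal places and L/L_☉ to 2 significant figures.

M ≈ 12.51; L/L_☉ ≈ 8.4×10^-4

d = 1/p = 1000/2.47 mas = 404.9 pc
M = m − 5 log₁₀ d + 5 = 20.55 − 5·2.6073 + 5 = 12.513
M − M_☉ = 12.513 − 4.83 = 7.683
L/L_☉ = 10^(−0.4 × 7.683) = 8.445×10^-4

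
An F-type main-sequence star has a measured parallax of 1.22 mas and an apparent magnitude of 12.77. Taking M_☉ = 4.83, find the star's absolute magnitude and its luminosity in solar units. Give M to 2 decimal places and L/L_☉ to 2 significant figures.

M ≈ 3.20; L/L_☉ ≈ 4.5

d = 1/p = 1000/1.22 mas = 819.7 pc
M = m − 5 log₁₀ d + 5 = 12.77 − 5·2.9136 + 5 = 3.202
M − M_☉ = 3.202 − 4.83 = -1.628
L/L_☉ = 10^(−0.4 × -1.628) = 4.480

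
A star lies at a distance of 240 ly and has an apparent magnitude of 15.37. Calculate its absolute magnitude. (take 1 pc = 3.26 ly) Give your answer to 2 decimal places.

d = 240 ly / 3.26 = 73.62 pc
5 log₁₀(d/10 pc) = 5 log₁₀(73.62) − 5 = 4.335
M = m − 5 log₁₀(d/10) = 15.37 − 4.335 = 11.035

M ≈ 11.04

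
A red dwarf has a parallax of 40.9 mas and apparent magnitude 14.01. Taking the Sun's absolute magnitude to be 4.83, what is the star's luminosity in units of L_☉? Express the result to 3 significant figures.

L/L_☉ ≈ 1.27×10^-3

d = 1/p = 1000/40.9 mas = 24.45 pc
M = m − 5 log₁₀ d + 5 = 14.01 − 5·1.3883 + 5 = 12.069
M − M_☉ = 12.069 − 4.83 = 7.239
L/L_☉ = 10^(−0.4 × 7.239) = 1.272×10^-3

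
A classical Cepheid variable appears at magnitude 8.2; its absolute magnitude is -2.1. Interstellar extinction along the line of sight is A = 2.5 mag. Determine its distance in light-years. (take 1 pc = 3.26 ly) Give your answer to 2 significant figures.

m − M = 5 log₁₀(d/10 pc) + A  ⇒  8.2 − (-2.1) − 2.5 = 5 log₁₀(d/10)
7.800 = 5 log₁₀(d/10)
log₁₀ d = (m − M − A)/5 + 1 = 2.5600
d = 10^2.5600 = 363.1 pc
= 1184 ly

d ≈ 1200 ly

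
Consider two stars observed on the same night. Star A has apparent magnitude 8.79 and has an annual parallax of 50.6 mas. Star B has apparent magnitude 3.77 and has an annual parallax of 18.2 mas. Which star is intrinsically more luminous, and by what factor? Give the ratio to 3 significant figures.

Star B is more luminous, by a factor of 787.

Star A: p = 50.6 mas = 0.0506″ → d = 1/p = 19.76 pc
Star A: M = m − 5 log₁₀ d + 5 = 8.79 − 5·1.2958 + 5 = 7.311
Star B: p = 18.2 mas = 0.0182″ → d = 1/p = 54.95 pc
Star B: M = m − 5 log₁₀ d + 5 = 3.77 − 5·1.7399 + 5 = 0.070
ΔM = M_A − M_B = 7.311 − (0.070) = 7.240; smaller M is more luminous → Star B.
L ratio = 10^(0.4 |ΔM|) = 10^2.896 = 787.3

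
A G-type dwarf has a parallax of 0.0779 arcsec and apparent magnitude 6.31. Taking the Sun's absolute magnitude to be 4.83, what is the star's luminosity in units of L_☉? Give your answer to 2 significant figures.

L/L_☉ ≈ 0.42

d = 1/p = 1/0.0779″ = 12.84 pc
M = m − 5 log₁₀ d + 5 = 6.31 − 5·1.1085 + 5 = 5.768
M − M_☉ = 5.768 − 4.83 = 0.938
L/L_☉ = 10^(−0.4 × 0.938) = 0.4216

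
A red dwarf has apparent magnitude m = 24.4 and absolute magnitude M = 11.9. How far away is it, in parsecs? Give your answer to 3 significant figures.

Distance modulus: m − M = 24.4 − (11.9) = 12.500
m − M = 5 log₁₀ d − 5
log₁₀ d = (m − M)/5 + 1 = 3.5000
d = 10^3.5000 = 3162 pc

d ≈ 3160 pc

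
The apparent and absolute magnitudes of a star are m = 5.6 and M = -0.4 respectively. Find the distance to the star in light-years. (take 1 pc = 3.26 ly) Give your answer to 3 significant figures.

μ = m − M = 6.000
m − M = 5 log₁₀ d − 5
log₁₀ d = (m − M)/5 + 1 = 2.2000
d = 10^2.2000 = 158.5 pc
= 516.7 ly

d ≈ 517 ly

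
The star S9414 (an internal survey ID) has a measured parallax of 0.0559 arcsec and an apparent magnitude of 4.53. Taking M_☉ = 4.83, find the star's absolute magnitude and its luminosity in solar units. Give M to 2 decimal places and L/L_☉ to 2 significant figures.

M ≈ 3.27; L/L_☉ ≈ 4.2

d = 1/p = 1/0.0559″ = 17.89 pc
M = m − 5 log₁₀ d + 5 = 4.53 − 5·1.2526 + 5 = 3.267
M − M_☉ = 3.267 − 4.83 = -1.563
L/L_☉ = 10^(−0.4 × -1.563) = 4.219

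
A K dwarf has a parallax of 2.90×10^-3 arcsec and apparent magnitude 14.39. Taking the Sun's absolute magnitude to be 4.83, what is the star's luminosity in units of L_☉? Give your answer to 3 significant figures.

L/L_☉ ≈ 0.178

d = 1/p = 1/2.90×10^-3″ = 344.8 pc
M = m − 5 log₁₀ d + 5 = 14.39 − 5·2.5376 + 5 = 6.702
M − M_☉ = 6.702 − 4.83 = 1.872
L/L_☉ = 10^(−0.4 × 1.872) = 0.1783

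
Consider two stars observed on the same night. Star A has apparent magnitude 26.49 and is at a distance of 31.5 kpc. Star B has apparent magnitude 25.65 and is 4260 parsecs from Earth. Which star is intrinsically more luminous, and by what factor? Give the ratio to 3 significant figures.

Star A is more luminous, by a factor of 25.2.

Star A: d = 31.5 kpc = 31500 pc
Star A: M = m − 5 log₁₀ d + 5 = 26.49 − 5·4.4983 + 5 = 8.998
Star B: M = m − 5 log₁₀ d + 5 = 25.65 − 5·3.6294 + 5 = 12.503
ΔM = M_A − M_B = 8.998 − (12.503) = -3.505; smaller M is more luminous → Star A.
L ratio = 10^(0.4 |ΔM|) = 10^1.402 = 25.22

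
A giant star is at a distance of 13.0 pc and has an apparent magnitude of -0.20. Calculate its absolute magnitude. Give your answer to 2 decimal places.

M ≈ -0.77

5 log₁₀(d/10 pc) = 5 log₁₀(13.00) − 5 = 0.570
M = m − 5 log₁₀(d/10) = -0.20 − 0.570 = -0.770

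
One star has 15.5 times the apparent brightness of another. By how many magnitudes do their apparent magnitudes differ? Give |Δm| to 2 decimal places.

Pogson: Δm = −2.5 log₁₀(ratio) = −2.5 log₁₀(15.5) = −2.5 × 1.1903 = -2.976

|Δm| ≈ 2.98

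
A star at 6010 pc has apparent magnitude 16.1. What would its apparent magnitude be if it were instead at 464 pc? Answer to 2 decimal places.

Flux ∝ 1/d², so Δm = 5 log₁₀(d₂/d₁) = 5 log₁₀(464/6010) = -5.562
m₂ = m₁ + Δm = 16.1 + (-5.562) = 10.538

m ≈ 10.54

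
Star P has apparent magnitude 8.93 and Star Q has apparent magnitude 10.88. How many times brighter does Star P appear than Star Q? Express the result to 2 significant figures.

Magnitude difference = -1.95
Flux ratio = 10^(−0.4 Δm) = 10^(−0.4 × -1.95) = 10^0.780 = 6.026

6.0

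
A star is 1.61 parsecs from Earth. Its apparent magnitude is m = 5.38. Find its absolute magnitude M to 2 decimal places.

M ≈ 9.35

5 log₁₀(d/10 pc) = 5 log₁₀(1.610) − 5 = -3.966
M = m − 5 log₁₀(d/10) = 5.38 + 3.966 = 9.346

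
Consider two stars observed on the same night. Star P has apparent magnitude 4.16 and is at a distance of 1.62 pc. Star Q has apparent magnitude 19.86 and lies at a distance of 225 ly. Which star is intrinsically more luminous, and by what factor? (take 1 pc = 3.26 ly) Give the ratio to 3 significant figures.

Star P is more luminous, by a factor of 1050.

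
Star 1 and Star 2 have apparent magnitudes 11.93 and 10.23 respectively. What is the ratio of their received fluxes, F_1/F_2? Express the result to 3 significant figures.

Magnitude difference = 1.70
Flux ratio = 10^(−0.4 Δm) = 10^(−0.4 × 1.70) = 10^-0.680 = 0.2089

F_1/F_2 ≈ 0.209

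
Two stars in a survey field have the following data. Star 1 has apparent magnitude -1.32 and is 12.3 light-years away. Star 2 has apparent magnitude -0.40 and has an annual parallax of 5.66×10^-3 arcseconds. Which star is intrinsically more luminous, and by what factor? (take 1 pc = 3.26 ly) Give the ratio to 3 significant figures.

Star 1: d = 12.3 ly / 3.26 = 3.773 pc
Star 1: M = m − 5 log₁₀ d + 5 = -1.32 − 5·0.5767 + 5 = 0.797
Star 2: d = 1/p = 1/5.66×10^-3″ = 176.7 pc
Star 2: M = m − 5 log₁₀ d + 5 = -0.40 − 5·2.2472 + 5 = -6.636
ΔM = M_1 − M_2 = 0.797 − (-6.636) = 7.432; smaller M is more luminous → Star 2.
L ratio = 10^(0.4 |ΔM|) = 10^2.973 = 939.7

Star 2 is more luminous, by a factor of 940.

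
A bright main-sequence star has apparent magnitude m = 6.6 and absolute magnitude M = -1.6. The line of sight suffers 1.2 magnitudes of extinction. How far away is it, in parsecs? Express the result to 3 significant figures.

m − M = 5 log₁₀(d/10 pc) + A  ⇒  6.6 − (-1.6) − 1.2 = 5 log₁₀(d/10)
7.000 = 5 log₁₀(d/10)
log₁₀ d = (m − M − A)/5 + 1 = 2.4000
d = 10^2.4000 = 251.2 pc

d ≈ 251 pc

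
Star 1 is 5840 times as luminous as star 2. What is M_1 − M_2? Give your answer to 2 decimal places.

Pogson: ΔM = −2.5 log₁₀(ratio) = −2.5 log₁₀(5840) = −2.5 × 3.7664 = -9.416
Star 1 is brighter, so it has the smaller magnitude: the difference is negative.

M_1 − M_2 ≈ -9.42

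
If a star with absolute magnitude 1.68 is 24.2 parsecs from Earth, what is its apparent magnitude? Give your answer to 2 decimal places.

m = M + 5 log₁₀ d − 5 = 1.68 + 5·1.3838 − 5 = 3.599

m ≈ 3.60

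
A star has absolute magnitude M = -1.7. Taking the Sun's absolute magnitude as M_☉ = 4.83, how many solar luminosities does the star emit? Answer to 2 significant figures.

M − M_☉ = -1.7 − 4.83 = -6.530
L/L_☉ = 10^(−0.4 (M − M_☉)) = 10^2.612 = 409.3

L/L_☉ ≈ 410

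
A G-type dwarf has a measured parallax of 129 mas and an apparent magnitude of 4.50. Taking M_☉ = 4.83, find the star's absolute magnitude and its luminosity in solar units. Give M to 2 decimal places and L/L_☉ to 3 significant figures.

M ≈ 5.05; L/L_☉ ≈ 0.814

d = 1/p = 1000/129 mas = 7.752 pc
M = m − 5 log₁₀ d + 5 = 4.50 − 5·0.8894 + 5 = 5.053
M − M_☉ = 5.053 − 4.83 = 0.223
L/L_☉ = 10^(−0.4 × 0.223) = 0.8144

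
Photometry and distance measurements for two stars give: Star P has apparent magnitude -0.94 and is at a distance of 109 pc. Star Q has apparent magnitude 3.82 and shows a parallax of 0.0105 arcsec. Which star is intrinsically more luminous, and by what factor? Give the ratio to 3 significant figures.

Star P: M = m − 5 log₁₀ d + 5 = -0.94 − 5·2.0374 + 5 = -6.127
Star Q: d = 1/p = 1/0.0105″ = 95.24 pc
Star Q: M = m − 5 log₁₀ d + 5 = 3.82 − 5·1.9788 + 5 = -1.074
ΔM = M_P − M_Q = -6.127 − (-1.074) = -5.053; smaller M is more luminous → Star P.
L ratio = 10^(0.4 |ΔM|) = 10^2.021 = 105.0

Star P is more luminous, by a factor of 105.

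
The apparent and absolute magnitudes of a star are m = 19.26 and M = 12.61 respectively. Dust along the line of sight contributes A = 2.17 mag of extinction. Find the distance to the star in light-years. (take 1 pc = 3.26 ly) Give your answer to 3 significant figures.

m − M = 5 log₁₀(d/10 pc) + A  ⇒  19.26 − (12.61) − 2.17 = 5 log₁₀(d/10)
4.480 = 5 log₁₀(d/10)
log₁₀ d = (m − M − A)/5 + 1 = 1.8960
d = 10^1.8960 = 78.70 pc
= 256.6 ly

d ≈ 257 ly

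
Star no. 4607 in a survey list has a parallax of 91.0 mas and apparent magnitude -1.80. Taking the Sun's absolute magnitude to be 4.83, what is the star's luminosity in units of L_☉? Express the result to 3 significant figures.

d = 1/p = 1000/91.0 mas = 10.99 pc
M = m − 5 log₁₀ d + 5 = -1.80 − 5·1.0410 + 5 = -2.005
M − M_☉ = -2.005 − 4.83 = -6.835
L/L_☉ = 10^(−0.4 × -6.835) = 541.9

L/L_☉ ≈ 542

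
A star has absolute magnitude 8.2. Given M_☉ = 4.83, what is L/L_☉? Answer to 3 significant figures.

L/L_☉ ≈ 0.0449

M − M_☉ = 8.2 − 4.83 = 3.370
L/L_☉ = 10^(−0.4 (M − M_☉)) = 10^-1.348 = 0.04487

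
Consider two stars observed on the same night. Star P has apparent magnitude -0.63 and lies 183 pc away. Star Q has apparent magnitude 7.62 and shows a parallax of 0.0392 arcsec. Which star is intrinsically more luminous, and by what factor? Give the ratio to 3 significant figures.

Star P is more luminous, by a factor of 103000.

Star P: M = m − 5 log₁₀ d + 5 = -0.63 − 5·2.2625 + 5 = -6.942
Star Q: d = 1/p = 1/0.0392″ = 25.51 pc
Star Q: M = m − 5 log₁₀ d + 5 = 7.62 − 5·1.4067 + 5 = 5.586
ΔM = M_P − M_Q = -6.942 − (5.586) = -12.529; smaller M is more luminous → Star P.
L ratio = 10^(0.4 |ΔM|) = 10^5.011 = 102700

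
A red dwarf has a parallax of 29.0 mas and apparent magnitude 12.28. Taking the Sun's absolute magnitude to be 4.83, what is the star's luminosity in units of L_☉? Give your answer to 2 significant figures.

L/L_☉ ≈ 0.012

d = 1/p = 1000/29.0 mas = 34.48 pc
M = m − 5 log₁₀ d + 5 = 12.28 − 5·1.5376 + 5 = 9.592
M − M_☉ = 9.592 − 4.83 = 4.762
L/L_☉ = 10^(−0.4 × 4.762) = 0.01245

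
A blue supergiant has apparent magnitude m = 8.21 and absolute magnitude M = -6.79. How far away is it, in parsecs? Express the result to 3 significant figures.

d ≈ 10000 pc

Distance modulus: m − M = 8.21 − (-6.79) = 15.000
m − M = 5 log₁₀ d − 5
log₁₀ d = (m − M)/5 + 1 = 4.0000
d = 10^4.0000 = 10000 pc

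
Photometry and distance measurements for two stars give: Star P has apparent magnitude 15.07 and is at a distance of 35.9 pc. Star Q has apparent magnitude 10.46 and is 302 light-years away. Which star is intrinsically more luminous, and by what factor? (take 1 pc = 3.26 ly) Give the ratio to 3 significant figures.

Star P: M = m − 5 log₁₀ d + 5 = 15.07 − 5·1.5551 + 5 = 12.295
Star Q: d = 302 ly / 3.26 = 92.64 pc
Star Q: M = m − 5 log₁₀ d + 5 = 10.46 − 5·1.9668 + 5 = 5.626
ΔM = M_P − M_Q = 12.295 − (5.626) = 6.668; smaller M is more luminous → Star Q.
L ratio = 10^(0.4 |ΔM|) = 10^2.667 = 464.9

Star Q is more luminous, by a factor of 465.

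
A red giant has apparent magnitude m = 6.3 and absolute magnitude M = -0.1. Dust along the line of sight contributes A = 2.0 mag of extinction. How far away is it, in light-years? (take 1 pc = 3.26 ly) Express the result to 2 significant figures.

d ≈ 250 ly

m − M = 5 log₁₀(d/10 pc) + A  ⇒  6.3 − (-0.1) − 2.0 = 5 log₁₀(d/10)
4.400 = 5 log₁₀(d/10)
log₁₀ d = (m − M − A)/5 + 1 = 1.8800
d = 10^1.8800 = 75.86 pc
= 247.3 ly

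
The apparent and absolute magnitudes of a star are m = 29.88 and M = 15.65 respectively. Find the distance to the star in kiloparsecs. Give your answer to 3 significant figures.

Distance modulus: m − M = 29.88 − (15.65) = 14.230
m − M = 5 log₁₀ d − 5
log₁₀ d = (m − M)/5 + 1 = 3.8460
d = 10^3.8460 = 7015 pc
= 7.015 kpc

d ≈ 7.01 kpc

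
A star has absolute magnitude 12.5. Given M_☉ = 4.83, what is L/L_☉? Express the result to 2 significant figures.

L/L_☉ ≈ 8.6×10^-4

M − M_☉ = 12.5 − 4.83 = 7.670
L/L_☉ = 10^(−0.4 (M − M_☉)) = 10^-3.068 = 8.551×10^-4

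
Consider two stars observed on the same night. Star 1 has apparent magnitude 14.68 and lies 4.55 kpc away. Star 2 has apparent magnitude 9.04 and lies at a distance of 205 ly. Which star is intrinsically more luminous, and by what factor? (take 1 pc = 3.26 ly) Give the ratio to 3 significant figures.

Star 1 is more luminous, by a factor of 29.0.

Star 1: d = 4.55 kpc = 4550 pc
Star 1: M = m − 5 log₁₀ d + 5 = 14.68 − 5·3.6580 + 5 = 1.390
Star 2: d = 205 ly / 3.26 = 62.88 pc
Star 2: M = m − 5 log₁₀ d + 5 = 9.04 − 5·1.7985 + 5 = 5.047
ΔM = M_1 − M_2 = 1.390 − (5.047) = -3.657; smaller M is more luminous → Star 1.
L ratio = 10^(0.4 |ΔM|) = 10^1.463 = 29.04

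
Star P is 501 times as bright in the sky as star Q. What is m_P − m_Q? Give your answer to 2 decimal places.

m_P − m_Q ≈ -6.75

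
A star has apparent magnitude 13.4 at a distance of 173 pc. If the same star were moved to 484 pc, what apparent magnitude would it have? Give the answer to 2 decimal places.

Flux ∝ 1/d², so Δm = 5 log₁₀(d₂/d₁) = 5 log₁₀(484/173) = 2.234
m₂ = m₁ + Δm = 13.4 + (2.234) = 15.634

m ≈ 15.63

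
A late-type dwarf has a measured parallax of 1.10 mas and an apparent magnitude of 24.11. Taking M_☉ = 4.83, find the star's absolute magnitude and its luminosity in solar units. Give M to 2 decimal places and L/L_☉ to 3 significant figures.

M ≈ 14.32; L/L_☉ ≈ 1.60×10^-4

d = 1/p = 1000/1.10 mas = 909.1 pc
M = m − 5 log₁₀ d + 5 = 24.11 − 5·2.9586 + 5 = 14.317
M − M_☉ = 14.317 − 4.83 = 9.487
L/L_☉ = 10^(−0.4 × 9.487) = 1.604×10^-4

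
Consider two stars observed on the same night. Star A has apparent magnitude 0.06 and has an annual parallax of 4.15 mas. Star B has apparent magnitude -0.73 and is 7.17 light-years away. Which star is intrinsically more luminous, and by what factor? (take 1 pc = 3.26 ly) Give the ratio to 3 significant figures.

Star A: p = 4.15 mas = 4.15×10^-3″ → d = 1/p = 241.0 pc
Star A: M = m − 5 log₁₀ d + 5 = 0.06 − 5·2.3820 + 5 = -6.850
Star B: d = 7.17 ly / 3.26 = 2.199 pc
Star B: M = m − 5 log₁₀ d + 5 = -0.73 − 5·0.3423 + 5 = 2.558
ΔM = M_A − M_B = -6.850 − (2.558) = -9.408; smaller M is more luminous → Star A.
L ratio = 10^(0.4 |ΔM|) = 10^3.763 = 5798

Star A is more luminous, by a factor of 5800.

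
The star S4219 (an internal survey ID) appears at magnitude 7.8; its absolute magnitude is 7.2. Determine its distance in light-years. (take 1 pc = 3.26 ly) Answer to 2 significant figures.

d ≈ 43 ly

Distance modulus: m − M = 7.8 − (7.2) = 0.600
m − M = 5 log₁₀ d − 5
log₁₀ d = (m − M)/5 + 1 = 1.1200
d = 10^1.1200 = 13.18 pc
= 42.98 ly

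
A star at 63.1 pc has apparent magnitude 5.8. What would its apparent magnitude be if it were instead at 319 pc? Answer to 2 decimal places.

m ≈ 9.32

Flux ∝ 1/d², so Δm = 5 log₁₀(d₂/d₁) = 5 log₁₀(319/63.1) = 3.519
m₂ = m₁ + Δm = 5.8 + (3.519) = 9.319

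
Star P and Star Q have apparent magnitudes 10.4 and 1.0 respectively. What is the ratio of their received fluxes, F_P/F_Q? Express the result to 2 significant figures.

Δm = 10.4 − (1.0) = 9.4
Flux ratio = 10^(−0.4 Δm) = 10^(−0.4 × 9.4) = 10^-3.760 = 1.738×10^-4

F_P/F_Q ≈ 1.7×10^-4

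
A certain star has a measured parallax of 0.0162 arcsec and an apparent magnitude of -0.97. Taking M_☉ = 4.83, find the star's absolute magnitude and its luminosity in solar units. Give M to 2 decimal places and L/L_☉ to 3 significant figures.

d = 1/p = 1/0.0162″ = 61.73 pc
M = m − 5 log₁₀ d + 5 = -0.97 − 5·1.7905 + 5 = -4.922
M − M_☉ = -4.922 − 4.83 = -9.752
L/L_☉ = 10^(−0.4 × -9.752) = 7961

M ≈ -4.92; L/L_☉ ≈ 7960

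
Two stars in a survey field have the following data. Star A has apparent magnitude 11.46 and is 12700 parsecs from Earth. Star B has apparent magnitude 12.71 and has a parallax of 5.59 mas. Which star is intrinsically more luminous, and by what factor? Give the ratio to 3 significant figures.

Star A: M = m − 5 log₁₀ d + 5 = 11.46 − 5·4.1038 + 5 = -4.059
Star B: p = 5.59 mas = 5.59×10^-3″ → d = 1/p = 178.9 pc
Star B: M = m − 5 log₁₀ d + 5 = 12.71 − 5·2.2526 + 5 = 6.447
ΔM = M_A − M_B = -4.059 − (6.447) = -10.506; smaller M is more luminous → Star A.
L ratio = 10^(0.4 |ΔM|) = 10^4.202 = 15940

Star A is more luminous, by a factor of 15900.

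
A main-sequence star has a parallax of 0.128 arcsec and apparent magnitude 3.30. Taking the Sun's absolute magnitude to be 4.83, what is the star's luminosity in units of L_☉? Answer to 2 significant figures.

L/L_☉ ≈ 2.5

d = 1/p = 1/0.128″ = 7.812 pc
M = m − 5 log₁₀ d + 5 = 3.30 − 5·0.8928 + 5 = 3.836
M − M_☉ = 3.836 − 4.83 = -0.994
L/L_☉ = 10^(−0.4 × -0.994) = 2.498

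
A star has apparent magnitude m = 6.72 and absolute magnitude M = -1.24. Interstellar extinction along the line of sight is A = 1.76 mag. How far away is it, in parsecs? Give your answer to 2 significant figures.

m − M = 5 log₁₀(d/10 pc) + A  ⇒  6.72 − (-1.24) − 1.76 = 5 log₁₀(d/10)
6.200 = 5 log₁₀(d/10)
log₁₀ d = (m − M − A)/5 + 1 = 2.2400
d = 10^2.2400 = 173.8 pc

d ≈ 170 pc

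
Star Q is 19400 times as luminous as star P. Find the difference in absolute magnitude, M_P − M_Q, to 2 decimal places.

Pogson: ΔM = −2.5 log₁₀(ratio) = −2.5 log₁₀(19400) = −2.5 × 4.2878 = -10.720
Star Q is brighter so has the smaller magnitude: M_P − M_Q is positive.

M_P − M_Q ≈ 10.72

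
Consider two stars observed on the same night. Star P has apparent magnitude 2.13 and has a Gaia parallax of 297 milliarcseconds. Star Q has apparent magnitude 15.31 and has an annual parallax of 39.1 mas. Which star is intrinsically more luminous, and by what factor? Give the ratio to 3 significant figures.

Star P is more luminous, by a factor of 3240.

Star P: p = 297 mas = 0.297″ → d = 1/p = 3.367 pc
Star P: M = m − 5 log₁₀ d + 5 = 2.13 − 5·0.5272 + 5 = 4.494
Star Q: p = 39.1 mas = 0.0391″ → d = 1/p = 25.58 pc
Star Q: M = m − 5 log₁₀ d + 5 = 15.31 − 5·1.4078 + 5 = 13.271
ΔM = M_P − M_Q = 4.494 − (13.271) = -8.777; smaller M is more luminous → Star P.
L ratio = 10^(0.4 |ΔM|) = 10^3.511 = 3242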